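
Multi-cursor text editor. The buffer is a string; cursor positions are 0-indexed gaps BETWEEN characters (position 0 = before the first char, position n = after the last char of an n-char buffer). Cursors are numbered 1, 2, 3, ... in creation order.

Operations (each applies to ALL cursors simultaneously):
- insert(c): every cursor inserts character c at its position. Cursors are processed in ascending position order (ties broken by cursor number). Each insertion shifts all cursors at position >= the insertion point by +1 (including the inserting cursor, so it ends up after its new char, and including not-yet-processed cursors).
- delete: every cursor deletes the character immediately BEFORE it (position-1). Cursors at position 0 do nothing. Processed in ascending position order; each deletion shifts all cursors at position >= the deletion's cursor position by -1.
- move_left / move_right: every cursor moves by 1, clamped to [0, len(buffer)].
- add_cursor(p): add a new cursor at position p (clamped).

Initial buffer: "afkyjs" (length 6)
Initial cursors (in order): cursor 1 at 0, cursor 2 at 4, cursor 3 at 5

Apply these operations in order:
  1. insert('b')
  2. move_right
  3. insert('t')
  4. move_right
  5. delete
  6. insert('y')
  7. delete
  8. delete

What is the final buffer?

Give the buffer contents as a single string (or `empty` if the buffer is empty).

Answer: bakybj

Derivation:
After op 1 (insert('b')): buffer="bafkybjbs" (len 9), cursors c1@1 c2@6 c3@8, authorship 1....2.3.
After op 2 (move_right): buffer="bafkybjbs" (len 9), cursors c1@2 c2@7 c3@9, authorship 1....2.3.
After op 3 (insert('t')): buffer="batfkybjtbst" (len 12), cursors c1@3 c2@9 c3@12, authorship 1.1...2.23.3
After op 4 (move_right): buffer="batfkybjtbst" (len 12), cursors c1@4 c2@10 c3@12, authorship 1.1...2.23.3
After op 5 (delete): buffer="batkybjts" (len 9), cursors c1@3 c2@8 c3@9, authorship 1.1..2.2.
After op 6 (insert('y')): buffer="batykybjtysy" (len 12), cursors c1@4 c2@10 c3@12, authorship 1.11..2.22.3
After op 7 (delete): buffer="batkybjts" (len 9), cursors c1@3 c2@8 c3@9, authorship 1.1..2.2.
After op 8 (delete): buffer="bakybj" (len 6), cursors c1@2 c2@6 c3@6, authorship 1...2.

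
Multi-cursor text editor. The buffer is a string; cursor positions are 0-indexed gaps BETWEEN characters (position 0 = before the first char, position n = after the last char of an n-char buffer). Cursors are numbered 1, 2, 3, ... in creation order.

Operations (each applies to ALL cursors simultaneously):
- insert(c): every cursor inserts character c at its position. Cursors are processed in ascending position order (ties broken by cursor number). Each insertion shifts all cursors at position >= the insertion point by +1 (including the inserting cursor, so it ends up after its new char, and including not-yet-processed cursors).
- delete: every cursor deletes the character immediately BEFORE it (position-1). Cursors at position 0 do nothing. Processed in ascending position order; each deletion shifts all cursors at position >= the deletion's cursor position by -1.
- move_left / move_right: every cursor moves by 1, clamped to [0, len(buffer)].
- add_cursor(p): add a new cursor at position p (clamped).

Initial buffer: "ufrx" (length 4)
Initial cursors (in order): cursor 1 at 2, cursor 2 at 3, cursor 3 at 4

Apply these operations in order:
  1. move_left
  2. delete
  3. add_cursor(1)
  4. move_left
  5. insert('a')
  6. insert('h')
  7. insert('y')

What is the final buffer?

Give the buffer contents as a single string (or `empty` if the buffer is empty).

After op 1 (move_left): buffer="ufrx" (len 4), cursors c1@1 c2@2 c3@3, authorship ....
After op 2 (delete): buffer="x" (len 1), cursors c1@0 c2@0 c3@0, authorship .
After op 3 (add_cursor(1)): buffer="x" (len 1), cursors c1@0 c2@0 c3@0 c4@1, authorship .
After op 4 (move_left): buffer="x" (len 1), cursors c1@0 c2@0 c3@0 c4@0, authorship .
After op 5 (insert('a')): buffer="aaaax" (len 5), cursors c1@4 c2@4 c3@4 c4@4, authorship 1234.
After op 6 (insert('h')): buffer="aaaahhhhx" (len 9), cursors c1@8 c2@8 c3@8 c4@8, authorship 12341234.
After op 7 (insert('y')): buffer="aaaahhhhyyyyx" (len 13), cursors c1@12 c2@12 c3@12 c4@12, authorship 123412341234.

Answer: aaaahhhhyyyyx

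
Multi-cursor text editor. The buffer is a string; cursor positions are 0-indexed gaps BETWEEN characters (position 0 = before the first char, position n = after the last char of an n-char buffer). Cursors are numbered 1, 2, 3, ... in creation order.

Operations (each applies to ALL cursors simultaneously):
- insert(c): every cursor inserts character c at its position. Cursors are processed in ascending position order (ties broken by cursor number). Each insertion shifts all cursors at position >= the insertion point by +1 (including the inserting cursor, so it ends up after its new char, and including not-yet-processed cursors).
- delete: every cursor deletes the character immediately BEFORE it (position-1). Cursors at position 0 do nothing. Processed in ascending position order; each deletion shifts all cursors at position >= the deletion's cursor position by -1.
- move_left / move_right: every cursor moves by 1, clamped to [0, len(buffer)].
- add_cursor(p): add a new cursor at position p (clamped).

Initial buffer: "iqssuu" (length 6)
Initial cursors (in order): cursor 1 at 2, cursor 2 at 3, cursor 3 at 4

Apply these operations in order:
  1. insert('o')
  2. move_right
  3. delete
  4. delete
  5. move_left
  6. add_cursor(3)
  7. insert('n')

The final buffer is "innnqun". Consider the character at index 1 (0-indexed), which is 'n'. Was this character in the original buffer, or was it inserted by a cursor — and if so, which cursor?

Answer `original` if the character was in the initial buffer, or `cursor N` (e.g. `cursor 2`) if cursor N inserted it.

Answer: cursor 1

Derivation:
After op 1 (insert('o')): buffer="iqososouu" (len 9), cursors c1@3 c2@5 c3@7, authorship ..1.2.3..
After op 2 (move_right): buffer="iqososouu" (len 9), cursors c1@4 c2@6 c3@8, authorship ..1.2.3..
After op 3 (delete): buffer="iqooou" (len 6), cursors c1@3 c2@4 c3@5, authorship ..123.
After op 4 (delete): buffer="iqu" (len 3), cursors c1@2 c2@2 c3@2, authorship ...
After op 5 (move_left): buffer="iqu" (len 3), cursors c1@1 c2@1 c3@1, authorship ...
After op 6 (add_cursor(3)): buffer="iqu" (len 3), cursors c1@1 c2@1 c3@1 c4@3, authorship ...
After op 7 (insert('n')): buffer="innnqun" (len 7), cursors c1@4 c2@4 c3@4 c4@7, authorship .123..4
Authorship (.=original, N=cursor N): . 1 2 3 . . 4
Index 1: author = 1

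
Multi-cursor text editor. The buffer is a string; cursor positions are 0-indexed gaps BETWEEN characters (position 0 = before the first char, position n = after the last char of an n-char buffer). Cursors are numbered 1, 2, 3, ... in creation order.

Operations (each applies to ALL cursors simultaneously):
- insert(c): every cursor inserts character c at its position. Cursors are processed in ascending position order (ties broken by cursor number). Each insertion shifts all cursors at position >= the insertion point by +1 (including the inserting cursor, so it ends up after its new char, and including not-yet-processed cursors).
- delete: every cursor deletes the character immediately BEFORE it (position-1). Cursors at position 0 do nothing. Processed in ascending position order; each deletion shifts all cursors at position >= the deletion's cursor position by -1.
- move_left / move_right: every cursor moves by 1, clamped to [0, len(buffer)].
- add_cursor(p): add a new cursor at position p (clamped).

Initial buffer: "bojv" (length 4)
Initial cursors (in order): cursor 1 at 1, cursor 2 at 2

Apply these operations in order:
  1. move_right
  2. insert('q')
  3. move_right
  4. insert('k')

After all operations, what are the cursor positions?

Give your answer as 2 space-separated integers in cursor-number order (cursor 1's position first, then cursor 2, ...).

After op 1 (move_right): buffer="bojv" (len 4), cursors c1@2 c2@3, authorship ....
After op 2 (insert('q')): buffer="boqjqv" (len 6), cursors c1@3 c2@5, authorship ..1.2.
After op 3 (move_right): buffer="boqjqv" (len 6), cursors c1@4 c2@6, authorship ..1.2.
After op 4 (insert('k')): buffer="boqjkqvk" (len 8), cursors c1@5 c2@8, authorship ..1.12.2

Answer: 5 8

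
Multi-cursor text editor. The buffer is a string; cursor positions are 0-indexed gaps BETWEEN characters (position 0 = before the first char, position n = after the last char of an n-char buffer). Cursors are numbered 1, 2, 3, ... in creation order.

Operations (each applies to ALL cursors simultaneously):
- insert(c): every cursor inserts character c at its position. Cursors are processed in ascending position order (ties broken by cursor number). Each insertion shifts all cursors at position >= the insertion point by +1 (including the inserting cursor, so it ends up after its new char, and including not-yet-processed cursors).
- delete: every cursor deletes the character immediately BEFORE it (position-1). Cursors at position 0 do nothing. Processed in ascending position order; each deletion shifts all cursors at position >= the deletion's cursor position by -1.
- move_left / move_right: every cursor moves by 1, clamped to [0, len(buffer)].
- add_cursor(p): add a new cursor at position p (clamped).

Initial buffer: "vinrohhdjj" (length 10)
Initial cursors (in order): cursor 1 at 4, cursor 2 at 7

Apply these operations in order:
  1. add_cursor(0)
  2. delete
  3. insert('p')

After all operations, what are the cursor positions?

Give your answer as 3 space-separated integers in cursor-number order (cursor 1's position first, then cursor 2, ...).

After op 1 (add_cursor(0)): buffer="vinrohhdjj" (len 10), cursors c3@0 c1@4 c2@7, authorship ..........
After op 2 (delete): buffer="vinohdjj" (len 8), cursors c3@0 c1@3 c2@5, authorship ........
After op 3 (insert('p')): buffer="pvinpohpdjj" (len 11), cursors c3@1 c1@5 c2@8, authorship 3...1..2...

Answer: 5 8 1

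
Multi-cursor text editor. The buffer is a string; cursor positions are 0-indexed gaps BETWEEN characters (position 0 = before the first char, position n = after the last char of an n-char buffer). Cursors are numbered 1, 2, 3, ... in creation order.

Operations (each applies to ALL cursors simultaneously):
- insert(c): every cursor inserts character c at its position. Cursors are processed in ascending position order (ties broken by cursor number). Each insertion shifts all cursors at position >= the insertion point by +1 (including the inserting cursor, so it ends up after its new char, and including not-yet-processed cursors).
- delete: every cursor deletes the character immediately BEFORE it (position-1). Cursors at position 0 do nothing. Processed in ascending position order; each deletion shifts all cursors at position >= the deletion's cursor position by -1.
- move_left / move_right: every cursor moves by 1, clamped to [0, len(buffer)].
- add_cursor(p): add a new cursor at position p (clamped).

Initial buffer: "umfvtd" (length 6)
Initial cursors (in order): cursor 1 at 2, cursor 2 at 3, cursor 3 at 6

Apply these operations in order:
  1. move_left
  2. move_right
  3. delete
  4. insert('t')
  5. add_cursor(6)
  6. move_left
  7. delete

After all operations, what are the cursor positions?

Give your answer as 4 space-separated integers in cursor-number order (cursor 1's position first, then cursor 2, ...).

After op 1 (move_left): buffer="umfvtd" (len 6), cursors c1@1 c2@2 c3@5, authorship ......
After op 2 (move_right): buffer="umfvtd" (len 6), cursors c1@2 c2@3 c3@6, authorship ......
After op 3 (delete): buffer="uvt" (len 3), cursors c1@1 c2@1 c3@3, authorship ...
After op 4 (insert('t')): buffer="uttvtt" (len 6), cursors c1@3 c2@3 c3@6, authorship .12..3
After op 5 (add_cursor(6)): buffer="uttvtt" (len 6), cursors c1@3 c2@3 c3@6 c4@6, authorship .12..3
After op 6 (move_left): buffer="uttvtt" (len 6), cursors c1@2 c2@2 c3@5 c4@5, authorship .12..3
After op 7 (delete): buffer="tt" (len 2), cursors c1@0 c2@0 c3@1 c4@1, authorship 23

Answer: 0 0 1 1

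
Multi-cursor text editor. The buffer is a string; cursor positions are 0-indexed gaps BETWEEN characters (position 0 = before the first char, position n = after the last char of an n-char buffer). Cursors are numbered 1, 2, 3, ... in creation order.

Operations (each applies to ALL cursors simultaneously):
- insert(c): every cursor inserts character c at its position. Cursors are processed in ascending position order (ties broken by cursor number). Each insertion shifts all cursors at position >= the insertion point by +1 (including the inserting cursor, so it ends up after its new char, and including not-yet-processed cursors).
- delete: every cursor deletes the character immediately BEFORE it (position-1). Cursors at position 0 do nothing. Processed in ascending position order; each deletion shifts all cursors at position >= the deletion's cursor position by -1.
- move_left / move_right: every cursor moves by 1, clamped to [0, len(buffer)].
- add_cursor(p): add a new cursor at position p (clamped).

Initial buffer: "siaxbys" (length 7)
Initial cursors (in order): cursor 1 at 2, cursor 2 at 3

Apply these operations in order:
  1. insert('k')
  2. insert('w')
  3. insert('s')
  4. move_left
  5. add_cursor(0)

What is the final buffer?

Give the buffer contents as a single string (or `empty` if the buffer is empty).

After op 1 (insert('k')): buffer="sikakxbys" (len 9), cursors c1@3 c2@5, authorship ..1.2....
After op 2 (insert('w')): buffer="sikwakwxbys" (len 11), cursors c1@4 c2@7, authorship ..11.22....
After op 3 (insert('s')): buffer="sikwsakwsxbys" (len 13), cursors c1@5 c2@9, authorship ..111.222....
After op 4 (move_left): buffer="sikwsakwsxbys" (len 13), cursors c1@4 c2@8, authorship ..111.222....
After op 5 (add_cursor(0)): buffer="sikwsakwsxbys" (len 13), cursors c3@0 c1@4 c2@8, authorship ..111.222....

Answer: sikwsakwsxbys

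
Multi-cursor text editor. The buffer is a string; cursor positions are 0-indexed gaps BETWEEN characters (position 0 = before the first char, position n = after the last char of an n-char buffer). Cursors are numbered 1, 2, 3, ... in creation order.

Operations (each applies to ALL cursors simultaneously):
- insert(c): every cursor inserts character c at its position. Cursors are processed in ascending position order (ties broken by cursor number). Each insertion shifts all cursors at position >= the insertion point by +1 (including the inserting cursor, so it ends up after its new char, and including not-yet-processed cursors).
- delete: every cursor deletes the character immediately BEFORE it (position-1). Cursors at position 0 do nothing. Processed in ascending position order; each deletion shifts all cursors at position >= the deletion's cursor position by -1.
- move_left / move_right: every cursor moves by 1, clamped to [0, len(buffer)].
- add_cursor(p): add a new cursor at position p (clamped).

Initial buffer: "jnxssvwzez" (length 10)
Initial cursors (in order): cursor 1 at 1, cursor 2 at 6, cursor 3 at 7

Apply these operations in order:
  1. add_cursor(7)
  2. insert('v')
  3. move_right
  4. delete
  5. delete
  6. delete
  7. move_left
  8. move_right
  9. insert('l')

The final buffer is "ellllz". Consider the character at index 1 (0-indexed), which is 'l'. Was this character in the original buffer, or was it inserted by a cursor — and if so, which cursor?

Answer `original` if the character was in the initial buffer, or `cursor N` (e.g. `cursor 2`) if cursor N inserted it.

Answer: cursor 1

Derivation:
After op 1 (add_cursor(7)): buffer="jnxssvwzez" (len 10), cursors c1@1 c2@6 c3@7 c4@7, authorship ..........
After op 2 (insert('v')): buffer="jvnxssvvwvvzez" (len 14), cursors c1@2 c2@8 c3@11 c4@11, authorship .1.....2.34...
After op 3 (move_right): buffer="jvnxssvvwvvzez" (len 14), cursors c1@3 c2@9 c3@12 c4@12, authorship .1.....2.34...
After op 4 (delete): buffer="jvxssvvvez" (len 10), cursors c1@2 c2@7 c3@8 c4@8, authorship .1....23..
After op 5 (delete): buffer="jxssez" (len 6), cursors c1@1 c2@4 c3@4 c4@4, authorship ......
After op 6 (delete): buffer="ez" (len 2), cursors c1@0 c2@0 c3@0 c4@0, authorship ..
After op 7 (move_left): buffer="ez" (len 2), cursors c1@0 c2@0 c3@0 c4@0, authorship ..
After op 8 (move_right): buffer="ez" (len 2), cursors c1@1 c2@1 c3@1 c4@1, authorship ..
After op 9 (insert('l')): buffer="ellllz" (len 6), cursors c1@5 c2@5 c3@5 c4@5, authorship .1234.
Authorship (.=original, N=cursor N): . 1 2 3 4 .
Index 1: author = 1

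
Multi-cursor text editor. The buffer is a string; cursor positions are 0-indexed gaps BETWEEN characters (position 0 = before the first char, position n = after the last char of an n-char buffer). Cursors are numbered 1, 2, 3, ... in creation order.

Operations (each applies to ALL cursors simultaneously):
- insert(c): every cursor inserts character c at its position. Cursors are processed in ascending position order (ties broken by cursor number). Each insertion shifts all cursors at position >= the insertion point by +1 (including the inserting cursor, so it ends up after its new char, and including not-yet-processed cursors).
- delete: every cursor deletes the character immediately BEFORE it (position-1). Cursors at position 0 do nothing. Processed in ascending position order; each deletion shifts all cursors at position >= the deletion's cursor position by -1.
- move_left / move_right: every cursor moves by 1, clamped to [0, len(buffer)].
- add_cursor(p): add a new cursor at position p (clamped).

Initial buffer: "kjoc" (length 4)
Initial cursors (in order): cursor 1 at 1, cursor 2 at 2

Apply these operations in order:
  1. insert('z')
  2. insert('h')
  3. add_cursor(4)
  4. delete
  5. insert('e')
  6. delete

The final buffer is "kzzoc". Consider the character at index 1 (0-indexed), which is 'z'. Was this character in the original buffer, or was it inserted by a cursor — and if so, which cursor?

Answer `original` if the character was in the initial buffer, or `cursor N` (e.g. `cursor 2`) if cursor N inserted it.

After op 1 (insert('z')): buffer="kzjzoc" (len 6), cursors c1@2 c2@4, authorship .1.2..
After op 2 (insert('h')): buffer="kzhjzhoc" (len 8), cursors c1@3 c2@6, authorship .11.22..
After op 3 (add_cursor(4)): buffer="kzhjzhoc" (len 8), cursors c1@3 c3@4 c2@6, authorship .11.22..
After op 4 (delete): buffer="kzzoc" (len 5), cursors c1@2 c3@2 c2@3, authorship .12..
After op 5 (insert('e')): buffer="kzeezeoc" (len 8), cursors c1@4 c3@4 c2@6, authorship .11322..
After op 6 (delete): buffer="kzzoc" (len 5), cursors c1@2 c3@2 c2@3, authorship .12..
Authorship (.=original, N=cursor N): . 1 2 . .
Index 1: author = 1

Answer: cursor 1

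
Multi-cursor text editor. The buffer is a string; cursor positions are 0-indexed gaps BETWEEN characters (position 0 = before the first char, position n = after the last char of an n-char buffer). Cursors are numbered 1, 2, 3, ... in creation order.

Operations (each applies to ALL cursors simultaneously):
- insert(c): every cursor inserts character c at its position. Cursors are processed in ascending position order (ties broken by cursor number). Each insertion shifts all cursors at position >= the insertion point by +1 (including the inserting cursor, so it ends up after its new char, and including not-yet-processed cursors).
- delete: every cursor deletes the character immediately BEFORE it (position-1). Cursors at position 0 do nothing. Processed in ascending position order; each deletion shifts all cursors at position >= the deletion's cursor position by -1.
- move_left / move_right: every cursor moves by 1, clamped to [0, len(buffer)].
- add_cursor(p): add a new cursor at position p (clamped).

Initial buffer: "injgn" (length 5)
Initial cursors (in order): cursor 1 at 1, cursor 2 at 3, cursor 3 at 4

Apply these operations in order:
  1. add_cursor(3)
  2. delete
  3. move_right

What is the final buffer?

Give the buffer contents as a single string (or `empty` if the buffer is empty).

After op 1 (add_cursor(3)): buffer="injgn" (len 5), cursors c1@1 c2@3 c4@3 c3@4, authorship .....
After op 2 (delete): buffer="n" (len 1), cursors c1@0 c2@0 c3@0 c4@0, authorship .
After op 3 (move_right): buffer="n" (len 1), cursors c1@1 c2@1 c3@1 c4@1, authorship .

Answer: n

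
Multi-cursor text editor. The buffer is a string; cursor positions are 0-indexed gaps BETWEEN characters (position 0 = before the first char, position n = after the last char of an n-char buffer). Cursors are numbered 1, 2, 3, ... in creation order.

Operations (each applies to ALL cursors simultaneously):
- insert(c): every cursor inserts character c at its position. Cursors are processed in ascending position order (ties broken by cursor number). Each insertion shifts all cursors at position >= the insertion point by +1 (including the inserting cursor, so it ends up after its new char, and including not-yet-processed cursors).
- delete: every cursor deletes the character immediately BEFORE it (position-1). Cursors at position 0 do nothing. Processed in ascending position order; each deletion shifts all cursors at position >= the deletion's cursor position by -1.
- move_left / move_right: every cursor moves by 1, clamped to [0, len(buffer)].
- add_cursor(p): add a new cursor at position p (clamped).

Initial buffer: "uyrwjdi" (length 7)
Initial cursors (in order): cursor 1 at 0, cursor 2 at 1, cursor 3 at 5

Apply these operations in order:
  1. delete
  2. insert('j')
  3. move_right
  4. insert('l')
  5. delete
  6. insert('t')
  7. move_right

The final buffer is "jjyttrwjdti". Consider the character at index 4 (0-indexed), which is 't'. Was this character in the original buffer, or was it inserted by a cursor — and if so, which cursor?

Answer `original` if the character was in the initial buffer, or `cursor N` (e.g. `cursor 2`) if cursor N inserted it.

After op 1 (delete): buffer="yrwdi" (len 5), cursors c1@0 c2@0 c3@3, authorship .....
After op 2 (insert('j')): buffer="jjyrwjdi" (len 8), cursors c1@2 c2@2 c3@6, authorship 12...3..
After op 3 (move_right): buffer="jjyrwjdi" (len 8), cursors c1@3 c2@3 c3@7, authorship 12...3..
After op 4 (insert('l')): buffer="jjyllrwjdli" (len 11), cursors c1@5 c2@5 c3@10, authorship 12.12..3.3.
After op 5 (delete): buffer="jjyrwjdi" (len 8), cursors c1@3 c2@3 c3@7, authorship 12...3..
After op 6 (insert('t')): buffer="jjyttrwjdti" (len 11), cursors c1@5 c2@5 c3@10, authorship 12.12..3.3.
After op 7 (move_right): buffer="jjyttrwjdti" (len 11), cursors c1@6 c2@6 c3@11, authorship 12.12..3.3.
Authorship (.=original, N=cursor N): 1 2 . 1 2 . . 3 . 3 .
Index 4: author = 2

Answer: cursor 2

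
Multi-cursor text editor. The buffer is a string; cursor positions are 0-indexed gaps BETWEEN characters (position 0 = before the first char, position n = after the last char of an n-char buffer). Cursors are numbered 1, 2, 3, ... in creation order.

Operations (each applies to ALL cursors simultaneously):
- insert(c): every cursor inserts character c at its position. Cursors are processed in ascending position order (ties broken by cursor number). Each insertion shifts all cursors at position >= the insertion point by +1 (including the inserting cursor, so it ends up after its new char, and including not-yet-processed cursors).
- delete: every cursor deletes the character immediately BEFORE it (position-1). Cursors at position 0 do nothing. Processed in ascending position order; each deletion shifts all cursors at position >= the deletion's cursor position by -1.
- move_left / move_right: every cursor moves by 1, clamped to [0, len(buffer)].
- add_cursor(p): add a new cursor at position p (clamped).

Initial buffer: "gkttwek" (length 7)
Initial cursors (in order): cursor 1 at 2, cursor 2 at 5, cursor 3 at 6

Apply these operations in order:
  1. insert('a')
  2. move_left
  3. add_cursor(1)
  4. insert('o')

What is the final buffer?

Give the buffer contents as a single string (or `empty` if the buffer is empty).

After op 1 (insert('a')): buffer="gkattwaeak" (len 10), cursors c1@3 c2@7 c3@9, authorship ..1...2.3.
After op 2 (move_left): buffer="gkattwaeak" (len 10), cursors c1@2 c2@6 c3@8, authorship ..1...2.3.
After op 3 (add_cursor(1)): buffer="gkattwaeak" (len 10), cursors c4@1 c1@2 c2@6 c3@8, authorship ..1...2.3.
After op 4 (insert('o')): buffer="gokoattwoaeoak" (len 14), cursors c4@2 c1@4 c2@9 c3@12, authorship .4.11...22.33.

Answer: gokoattwoaeoak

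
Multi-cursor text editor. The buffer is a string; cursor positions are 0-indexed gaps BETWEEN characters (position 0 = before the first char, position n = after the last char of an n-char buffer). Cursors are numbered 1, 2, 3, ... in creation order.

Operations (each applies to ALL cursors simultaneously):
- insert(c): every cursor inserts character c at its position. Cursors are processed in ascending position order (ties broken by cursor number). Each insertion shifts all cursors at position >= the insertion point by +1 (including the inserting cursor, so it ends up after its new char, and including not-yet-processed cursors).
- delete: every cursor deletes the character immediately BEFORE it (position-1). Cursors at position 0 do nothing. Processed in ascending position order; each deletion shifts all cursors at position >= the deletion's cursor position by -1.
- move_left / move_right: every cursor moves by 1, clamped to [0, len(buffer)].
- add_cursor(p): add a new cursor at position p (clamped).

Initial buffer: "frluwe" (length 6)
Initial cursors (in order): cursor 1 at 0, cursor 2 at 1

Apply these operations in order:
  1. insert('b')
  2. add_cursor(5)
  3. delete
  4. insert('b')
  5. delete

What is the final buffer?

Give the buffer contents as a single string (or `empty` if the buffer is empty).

Answer: fruwe

Derivation:
After op 1 (insert('b')): buffer="bfbrluwe" (len 8), cursors c1@1 c2@3, authorship 1.2.....
After op 2 (add_cursor(5)): buffer="bfbrluwe" (len 8), cursors c1@1 c2@3 c3@5, authorship 1.2.....
After op 3 (delete): buffer="fruwe" (len 5), cursors c1@0 c2@1 c3@2, authorship .....
After op 4 (insert('b')): buffer="bfbrbuwe" (len 8), cursors c1@1 c2@3 c3@5, authorship 1.2.3...
After op 5 (delete): buffer="fruwe" (len 5), cursors c1@0 c2@1 c3@2, authorship .....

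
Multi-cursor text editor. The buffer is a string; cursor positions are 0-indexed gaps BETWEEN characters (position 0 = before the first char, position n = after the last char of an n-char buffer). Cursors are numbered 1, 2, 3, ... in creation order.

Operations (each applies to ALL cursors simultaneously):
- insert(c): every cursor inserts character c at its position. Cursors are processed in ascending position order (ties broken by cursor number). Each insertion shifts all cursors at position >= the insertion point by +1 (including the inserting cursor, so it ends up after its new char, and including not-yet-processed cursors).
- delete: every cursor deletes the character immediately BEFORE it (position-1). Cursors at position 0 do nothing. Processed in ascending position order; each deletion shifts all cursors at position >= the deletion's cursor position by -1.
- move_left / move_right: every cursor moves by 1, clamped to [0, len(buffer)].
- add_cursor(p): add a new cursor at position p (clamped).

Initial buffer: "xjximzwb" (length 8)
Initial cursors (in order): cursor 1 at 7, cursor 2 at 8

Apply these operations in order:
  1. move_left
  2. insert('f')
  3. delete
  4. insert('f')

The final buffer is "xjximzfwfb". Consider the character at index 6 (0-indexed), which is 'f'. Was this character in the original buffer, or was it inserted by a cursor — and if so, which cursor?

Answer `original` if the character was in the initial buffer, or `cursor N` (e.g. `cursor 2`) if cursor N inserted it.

After op 1 (move_left): buffer="xjximzwb" (len 8), cursors c1@6 c2@7, authorship ........
After op 2 (insert('f')): buffer="xjximzfwfb" (len 10), cursors c1@7 c2@9, authorship ......1.2.
After op 3 (delete): buffer="xjximzwb" (len 8), cursors c1@6 c2@7, authorship ........
After op 4 (insert('f')): buffer="xjximzfwfb" (len 10), cursors c1@7 c2@9, authorship ......1.2.
Authorship (.=original, N=cursor N): . . . . . . 1 . 2 .
Index 6: author = 1

Answer: cursor 1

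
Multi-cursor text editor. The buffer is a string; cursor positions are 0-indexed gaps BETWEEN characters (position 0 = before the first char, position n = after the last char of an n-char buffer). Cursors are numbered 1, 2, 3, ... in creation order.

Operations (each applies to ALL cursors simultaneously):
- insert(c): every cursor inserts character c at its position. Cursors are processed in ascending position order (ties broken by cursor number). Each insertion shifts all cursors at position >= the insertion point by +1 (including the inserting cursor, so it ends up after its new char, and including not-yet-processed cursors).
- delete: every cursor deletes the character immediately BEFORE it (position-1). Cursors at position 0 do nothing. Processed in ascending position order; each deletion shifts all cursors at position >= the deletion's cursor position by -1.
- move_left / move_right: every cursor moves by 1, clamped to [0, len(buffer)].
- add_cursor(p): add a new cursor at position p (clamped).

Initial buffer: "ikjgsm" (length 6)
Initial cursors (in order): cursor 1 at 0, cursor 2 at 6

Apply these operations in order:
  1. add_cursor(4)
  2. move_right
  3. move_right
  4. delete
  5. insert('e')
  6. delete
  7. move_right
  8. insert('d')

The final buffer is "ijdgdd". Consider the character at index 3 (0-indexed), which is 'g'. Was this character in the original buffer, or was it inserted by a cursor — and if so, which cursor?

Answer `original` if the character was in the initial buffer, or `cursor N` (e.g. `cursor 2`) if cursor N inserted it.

Answer: original

Derivation:
After op 1 (add_cursor(4)): buffer="ikjgsm" (len 6), cursors c1@0 c3@4 c2@6, authorship ......
After op 2 (move_right): buffer="ikjgsm" (len 6), cursors c1@1 c3@5 c2@6, authorship ......
After op 3 (move_right): buffer="ikjgsm" (len 6), cursors c1@2 c2@6 c3@6, authorship ......
After op 4 (delete): buffer="ijg" (len 3), cursors c1@1 c2@3 c3@3, authorship ...
After op 5 (insert('e')): buffer="iejgee" (len 6), cursors c1@2 c2@6 c3@6, authorship .1..23
After op 6 (delete): buffer="ijg" (len 3), cursors c1@1 c2@3 c3@3, authorship ...
After op 7 (move_right): buffer="ijg" (len 3), cursors c1@2 c2@3 c3@3, authorship ...
After op 8 (insert('d')): buffer="ijdgdd" (len 6), cursors c1@3 c2@6 c3@6, authorship ..1.23
Authorship (.=original, N=cursor N): . . 1 . 2 3
Index 3: author = original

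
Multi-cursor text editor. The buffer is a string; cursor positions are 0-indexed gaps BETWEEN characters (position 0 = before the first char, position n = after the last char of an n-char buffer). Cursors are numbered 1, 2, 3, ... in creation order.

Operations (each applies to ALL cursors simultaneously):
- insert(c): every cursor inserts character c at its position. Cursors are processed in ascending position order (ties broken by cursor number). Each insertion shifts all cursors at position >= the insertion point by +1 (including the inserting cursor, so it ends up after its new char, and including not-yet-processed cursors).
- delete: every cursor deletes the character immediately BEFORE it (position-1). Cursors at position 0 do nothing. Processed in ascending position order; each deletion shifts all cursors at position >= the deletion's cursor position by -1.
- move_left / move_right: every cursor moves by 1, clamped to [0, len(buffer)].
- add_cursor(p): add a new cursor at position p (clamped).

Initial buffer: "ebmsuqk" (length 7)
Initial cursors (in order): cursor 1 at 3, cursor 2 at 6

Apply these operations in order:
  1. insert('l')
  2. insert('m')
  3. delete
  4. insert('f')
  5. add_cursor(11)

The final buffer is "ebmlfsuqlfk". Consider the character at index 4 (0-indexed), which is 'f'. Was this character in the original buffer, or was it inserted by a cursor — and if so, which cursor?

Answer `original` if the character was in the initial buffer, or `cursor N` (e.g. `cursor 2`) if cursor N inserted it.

After op 1 (insert('l')): buffer="ebmlsuqlk" (len 9), cursors c1@4 c2@8, authorship ...1...2.
After op 2 (insert('m')): buffer="ebmlmsuqlmk" (len 11), cursors c1@5 c2@10, authorship ...11...22.
After op 3 (delete): buffer="ebmlsuqlk" (len 9), cursors c1@4 c2@8, authorship ...1...2.
After op 4 (insert('f')): buffer="ebmlfsuqlfk" (len 11), cursors c1@5 c2@10, authorship ...11...22.
After op 5 (add_cursor(11)): buffer="ebmlfsuqlfk" (len 11), cursors c1@5 c2@10 c3@11, authorship ...11...22.
Authorship (.=original, N=cursor N): . . . 1 1 . . . 2 2 .
Index 4: author = 1

Answer: cursor 1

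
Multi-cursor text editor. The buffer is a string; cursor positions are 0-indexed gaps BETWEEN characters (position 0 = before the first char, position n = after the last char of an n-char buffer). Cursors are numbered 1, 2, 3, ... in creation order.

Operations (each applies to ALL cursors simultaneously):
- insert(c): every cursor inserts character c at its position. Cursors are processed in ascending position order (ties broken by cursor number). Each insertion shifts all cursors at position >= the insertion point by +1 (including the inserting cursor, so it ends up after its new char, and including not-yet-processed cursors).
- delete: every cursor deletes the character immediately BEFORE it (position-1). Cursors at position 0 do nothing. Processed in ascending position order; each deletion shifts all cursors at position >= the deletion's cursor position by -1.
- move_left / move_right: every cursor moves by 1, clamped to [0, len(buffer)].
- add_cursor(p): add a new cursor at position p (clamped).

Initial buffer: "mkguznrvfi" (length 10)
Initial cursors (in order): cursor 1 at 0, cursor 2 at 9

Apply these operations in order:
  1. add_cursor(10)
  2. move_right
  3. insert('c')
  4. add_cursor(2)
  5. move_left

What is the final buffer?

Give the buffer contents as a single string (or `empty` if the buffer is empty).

Answer: mckguznrvficc

Derivation:
After op 1 (add_cursor(10)): buffer="mkguznrvfi" (len 10), cursors c1@0 c2@9 c3@10, authorship ..........
After op 2 (move_right): buffer="mkguznrvfi" (len 10), cursors c1@1 c2@10 c3@10, authorship ..........
After op 3 (insert('c')): buffer="mckguznrvficc" (len 13), cursors c1@2 c2@13 c3@13, authorship .1.........23
After op 4 (add_cursor(2)): buffer="mckguznrvficc" (len 13), cursors c1@2 c4@2 c2@13 c3@13, authorship .1.........23
After op 5 (move_left): buffer="mckguznrvficc" (len 13), cursors c1@1 c4@1 c2@12 c3@12, authorship .1.........23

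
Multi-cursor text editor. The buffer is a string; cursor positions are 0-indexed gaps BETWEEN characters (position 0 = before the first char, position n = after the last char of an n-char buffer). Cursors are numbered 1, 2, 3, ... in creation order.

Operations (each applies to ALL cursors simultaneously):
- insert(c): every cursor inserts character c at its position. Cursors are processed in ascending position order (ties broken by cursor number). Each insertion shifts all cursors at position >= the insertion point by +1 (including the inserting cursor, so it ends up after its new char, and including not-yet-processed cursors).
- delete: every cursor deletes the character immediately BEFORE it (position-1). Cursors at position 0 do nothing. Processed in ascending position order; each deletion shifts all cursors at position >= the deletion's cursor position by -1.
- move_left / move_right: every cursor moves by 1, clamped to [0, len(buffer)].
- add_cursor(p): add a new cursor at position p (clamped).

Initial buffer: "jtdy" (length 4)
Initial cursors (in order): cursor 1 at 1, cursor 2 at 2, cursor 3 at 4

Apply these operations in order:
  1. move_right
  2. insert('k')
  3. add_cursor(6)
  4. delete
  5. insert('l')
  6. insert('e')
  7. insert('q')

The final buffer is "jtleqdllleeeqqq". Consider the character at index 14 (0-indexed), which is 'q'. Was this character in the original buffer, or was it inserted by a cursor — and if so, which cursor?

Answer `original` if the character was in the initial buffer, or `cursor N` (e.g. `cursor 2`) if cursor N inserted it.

After op 1 (move_right): buffer="jtdy" (len 4), cursors c1@2 c2@3 c3@4, authorship ....
After op 2 (insert('k')): buffer="jtkdkyk" (len 7), cursors c1@3 c2@5 c3@7, authorship ..1.2.3
After op 3 (add_cursor(6)): buffer="jtkdkyk" (len 7), cursors c1@3 c2@5 c4@6 c3@7, authorship ..1.2.3
After op 4 (delete): buffer="jtd" (len 3), cursors c1@2 c2@3 c3@3 c4@3, authorship ...
After op 5 (insert('l')): buffer="jtldlll" (len 7), cursors c1@3 c2@7 c3@7 c4@7, authorship ..1.234
After op 6 (insert('e')): buffer="jtledllleee" (len 11), cursors c1@4 c2@11 c3@11 c4@11, authorship ..11.234234
After op 7 (insert('q')): buffer="jtleqdllleeeqqq" (len 15), cursors c1@5 c2@15 c3@15 c4@15, authorship ..111.234234234
Authorship (.=original, N=cursor N): . . 1 1 1 . 2 3 4 2 3 4 2 3 4
Index 14: author = 4

Answer: cursor 4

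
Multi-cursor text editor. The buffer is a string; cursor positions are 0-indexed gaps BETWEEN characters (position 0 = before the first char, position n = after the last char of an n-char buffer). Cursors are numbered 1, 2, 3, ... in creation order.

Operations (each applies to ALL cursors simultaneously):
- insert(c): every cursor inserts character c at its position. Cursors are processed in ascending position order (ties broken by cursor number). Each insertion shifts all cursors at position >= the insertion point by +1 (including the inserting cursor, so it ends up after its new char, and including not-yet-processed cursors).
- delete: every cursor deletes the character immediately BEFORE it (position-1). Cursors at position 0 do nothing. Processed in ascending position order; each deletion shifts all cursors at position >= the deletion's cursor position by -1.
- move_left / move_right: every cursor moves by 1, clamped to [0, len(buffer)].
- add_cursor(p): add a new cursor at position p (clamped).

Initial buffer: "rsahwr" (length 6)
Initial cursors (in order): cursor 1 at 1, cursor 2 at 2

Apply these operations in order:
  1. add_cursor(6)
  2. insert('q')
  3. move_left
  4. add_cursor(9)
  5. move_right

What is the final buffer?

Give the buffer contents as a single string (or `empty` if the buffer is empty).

Answer: rqsqahwrq

Derivation:
After op 1 (add_cursor(6)): buffer="rsahwr" (len 6), cursors c1@1 c2@2 c3@6, authorship ......
After op 2 (insert('q')): buffer="rqsqahwrq" (len 9), cursors c1@2 c2@4 c3@9, authorship .1.2....3
After op 3 (move_left): buffer="rqsqahwrq" (len 9), cursors c1@1 c2@3 c3@8, authorship .1.2....3
After op 4 (add_cursor(9)): buffer="rqsqahwrq" (len 9), cursors c1@1 c2@3 c3@8 c4@9, authorship .1.2....3
After op 5 (move_right): buffer="rqsqahwrq" (len 9), cursors c1@2 c2@4 c3@9 c4@9, authorship .1.2....3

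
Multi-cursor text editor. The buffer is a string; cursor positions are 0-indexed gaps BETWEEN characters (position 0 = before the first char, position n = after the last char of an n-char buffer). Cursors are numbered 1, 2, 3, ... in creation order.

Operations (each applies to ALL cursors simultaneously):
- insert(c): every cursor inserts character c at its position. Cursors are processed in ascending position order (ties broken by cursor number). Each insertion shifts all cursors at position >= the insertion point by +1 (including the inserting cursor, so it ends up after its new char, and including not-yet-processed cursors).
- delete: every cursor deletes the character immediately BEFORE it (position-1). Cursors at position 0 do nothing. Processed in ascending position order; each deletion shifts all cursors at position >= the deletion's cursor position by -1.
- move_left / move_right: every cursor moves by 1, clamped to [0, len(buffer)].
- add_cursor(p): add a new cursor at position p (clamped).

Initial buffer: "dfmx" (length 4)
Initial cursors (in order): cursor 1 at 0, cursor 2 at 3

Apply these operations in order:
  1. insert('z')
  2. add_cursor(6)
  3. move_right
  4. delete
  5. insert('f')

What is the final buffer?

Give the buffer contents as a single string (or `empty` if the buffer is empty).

After op 1 (insert('z')): buffer="zdfmzx" (len 6), cursors c1@1 c2@5, authorship 1...2.
After op 2 (add_cursor(6)): buffer="zdfmzx" (len 6), cursors c1@1 c2@5 c3@6, authorship 1...2.
After op 3 (move_right): buffer="zdfmzx" (len 6), cursors c1@2 c2@6 c3@6, authorship 1...2.
After op 4 (delete): buffer="zfm" (len 3), cursors c1@1 c2@3 c3@3, authorship 1..
After op 5 (insert('f')): buffer="zffmff" (len 6), cursors c1@2 c2@6 c3@6, authorship 11..23

Answer: zffmff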